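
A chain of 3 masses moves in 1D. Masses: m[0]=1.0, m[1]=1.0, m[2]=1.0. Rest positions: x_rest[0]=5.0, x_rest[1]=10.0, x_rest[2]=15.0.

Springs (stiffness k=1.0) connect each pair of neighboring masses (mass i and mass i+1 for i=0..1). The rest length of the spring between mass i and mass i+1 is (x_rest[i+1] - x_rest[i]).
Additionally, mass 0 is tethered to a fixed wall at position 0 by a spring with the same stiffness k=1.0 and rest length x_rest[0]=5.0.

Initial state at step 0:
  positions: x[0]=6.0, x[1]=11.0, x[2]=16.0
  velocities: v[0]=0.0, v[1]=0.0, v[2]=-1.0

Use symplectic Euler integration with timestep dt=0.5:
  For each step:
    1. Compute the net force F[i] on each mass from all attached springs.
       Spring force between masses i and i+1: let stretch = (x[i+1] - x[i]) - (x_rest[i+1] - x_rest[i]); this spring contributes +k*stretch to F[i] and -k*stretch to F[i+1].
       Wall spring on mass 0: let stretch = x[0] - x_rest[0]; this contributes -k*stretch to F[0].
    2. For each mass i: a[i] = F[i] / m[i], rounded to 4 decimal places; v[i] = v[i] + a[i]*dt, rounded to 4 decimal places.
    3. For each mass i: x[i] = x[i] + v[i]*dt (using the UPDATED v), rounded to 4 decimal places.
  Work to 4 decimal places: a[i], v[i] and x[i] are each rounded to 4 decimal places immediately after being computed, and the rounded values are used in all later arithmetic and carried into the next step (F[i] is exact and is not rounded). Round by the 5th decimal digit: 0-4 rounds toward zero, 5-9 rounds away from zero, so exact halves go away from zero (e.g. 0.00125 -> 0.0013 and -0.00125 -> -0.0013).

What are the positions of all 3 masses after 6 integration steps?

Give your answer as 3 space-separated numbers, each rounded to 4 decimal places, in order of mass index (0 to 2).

Answer: 4.2966 8.7282 14.4066

Derivation:
Step 0: x=[6.0000 11.0000 16.0000] v=[0.0000 0.0000 -1.0000]
Step 1: x=[5.7500 11.0000 15.5000] v=[-0.5000 0.0000 -1.0000]
Step 2: x=[5.3750 10.8125 15.1250] v=[-0.7500 -0.3750 -0.7500]
Step 3: x=[5.0156 10.3438 14.9219] v=[-0.7188 -0.9375 -0.4063]
Step 4: x=[4.7344 9.6875 14.8242] v=[-0.5625 -1.3126 -0.1954]
Step 5: x=[4.5078 9.0771 14.6923] v=[-0.4532 -1.2208 -0.2638]
Step 6: x=[4.2966 8.7282 14.4066] v=[-0.4225 -0.6979 -0.5714]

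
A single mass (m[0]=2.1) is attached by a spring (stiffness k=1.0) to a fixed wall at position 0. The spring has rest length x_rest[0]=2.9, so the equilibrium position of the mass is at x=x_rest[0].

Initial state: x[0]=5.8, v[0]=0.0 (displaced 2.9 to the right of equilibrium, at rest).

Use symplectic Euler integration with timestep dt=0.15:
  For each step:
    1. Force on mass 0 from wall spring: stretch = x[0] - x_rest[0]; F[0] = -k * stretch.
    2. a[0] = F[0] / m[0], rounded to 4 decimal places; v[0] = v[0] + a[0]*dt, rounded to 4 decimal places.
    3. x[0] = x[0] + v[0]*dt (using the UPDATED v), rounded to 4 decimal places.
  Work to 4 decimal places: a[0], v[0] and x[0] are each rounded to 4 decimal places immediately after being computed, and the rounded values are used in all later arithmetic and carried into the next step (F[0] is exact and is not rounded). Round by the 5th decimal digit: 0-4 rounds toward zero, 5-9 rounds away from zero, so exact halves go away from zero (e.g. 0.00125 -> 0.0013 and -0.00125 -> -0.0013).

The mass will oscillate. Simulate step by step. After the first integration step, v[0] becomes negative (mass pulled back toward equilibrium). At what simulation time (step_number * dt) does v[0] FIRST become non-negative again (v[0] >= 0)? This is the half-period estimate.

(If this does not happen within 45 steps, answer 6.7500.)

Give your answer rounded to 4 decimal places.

Answer: 4.6500

Derivation:
Step 0: x=[5.8000] v=[0.0000]
Step 1: x=[5.7689] v=[-0.2072]
Step 2: x=[5.7071] v=[-0.4121]
Step 3: x=[5.6152] v=[-0.6126]
Step 4: x=[5.4942] v=[-0.8066]
Step 5: x=[5.3454] v=[-0.9919]
Step 6: x=[5.1704] v=[-1.1666]
Step 7: x=[4.9711] v=[-1.3288]
Step 8: x=[4.7496] v=[-1.4767]
Step 9: x=[4.5083] v=[-1.6088]
Step 10: x=[4.2497] v=[-1.7237]
Step 11: x=[3.9767] v=[-1.8201]
Step 12: x=[3.6922] v=[-1.8970]
Step 13: x=[3.3992] v=[-1.9536]
Step 14: x=[3.1008] v=[-1.9893]
Step 15: x=[2.8003] v=[-2.0036]
Step 16: x=[2.5008] v=[-1.9965]
Step 17: x=[2.2056] v=[-1.9680]
Step 18: x=[1.9178] v=[-1.9184]
Step 19: x=[1.6406] v=[-1.8482]
Step 20: x=[1.3769] v=[-1.7582]
Step 21: x=[1.1295] v=[-1.6494]
Step 22: x=[0.9011] v=[-1.5229]
Step 23: x=[0.6941] v=[-1.3801]
Step 24: x=[0.5107] v=[-1.2225]
Step 25: x=[0.3529] v=[-1.0518]
Step 26: x=[0.2224] v=[-0.8699]
Step 27: x=[0.1206] v=[-0.6787]
Step 28: x=[0.0486] v=[-0.4802]
Step 29: x=[0.0071] v=[-0.2765]
Step 30: x=[-0.0034] v=[-0.0699]
Step 31: x=[0.0172] v=[0.1375]
First v>=0 after going negative at step 31, time=4.6500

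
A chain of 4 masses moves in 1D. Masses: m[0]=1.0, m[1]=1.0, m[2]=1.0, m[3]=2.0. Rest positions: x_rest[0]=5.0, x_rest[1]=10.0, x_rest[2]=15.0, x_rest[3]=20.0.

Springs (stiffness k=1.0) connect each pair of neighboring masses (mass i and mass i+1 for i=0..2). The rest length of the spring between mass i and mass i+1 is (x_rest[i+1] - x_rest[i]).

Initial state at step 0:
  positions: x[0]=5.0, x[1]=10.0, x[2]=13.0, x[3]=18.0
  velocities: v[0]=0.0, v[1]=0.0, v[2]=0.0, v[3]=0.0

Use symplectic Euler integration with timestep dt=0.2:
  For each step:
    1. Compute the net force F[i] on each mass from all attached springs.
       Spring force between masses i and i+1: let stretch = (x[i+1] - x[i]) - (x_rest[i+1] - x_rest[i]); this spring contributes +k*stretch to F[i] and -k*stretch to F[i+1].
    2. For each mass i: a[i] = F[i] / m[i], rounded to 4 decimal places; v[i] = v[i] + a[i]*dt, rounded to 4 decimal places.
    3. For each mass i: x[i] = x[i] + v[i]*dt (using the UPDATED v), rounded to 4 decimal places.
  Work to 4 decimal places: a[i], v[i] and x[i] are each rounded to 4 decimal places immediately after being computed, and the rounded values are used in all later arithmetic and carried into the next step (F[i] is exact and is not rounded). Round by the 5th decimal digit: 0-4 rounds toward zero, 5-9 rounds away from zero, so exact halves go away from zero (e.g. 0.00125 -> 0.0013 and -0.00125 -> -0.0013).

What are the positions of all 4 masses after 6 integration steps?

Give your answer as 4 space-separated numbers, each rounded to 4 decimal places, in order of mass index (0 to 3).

Answer: 4.8159 8.8920 14.1032 18.0945

Derivation:
Step 0: x=[5.0000 10.0000 13.0000 18.0000] v=[0.0000 0.0000 0.0000 0.0000]
Step 1: x=[5.0000 9.9200 13.0800 18.0000] v=[0.0000 -0.4000 0.4000 0.0000]
Step 2: x=[4.9968 9.7696 13.2304 18.0016] v=[-0.0160 -0.7520 0.7520 0.0080]
Step 3: x=[4.9845 9.5667 13.4332 18.0078] v=[-0.0614 -1.0144 1.0141 0.0309]
Step 4: x=[4.9555 9.3352 13.6643 18.0225] v=[-0.1450 -1.1575 1.1557 0.0734]
Step 5: x=[4.9017 9.1017 13.8966 18.0500] v=[-0.2691 -1.1676 1.1615 0.1376]
Step 6: x=[4.8159 8.8920 14.1032 18.0945] v=[-0.4291 -1.0486 1.0332 0.2223]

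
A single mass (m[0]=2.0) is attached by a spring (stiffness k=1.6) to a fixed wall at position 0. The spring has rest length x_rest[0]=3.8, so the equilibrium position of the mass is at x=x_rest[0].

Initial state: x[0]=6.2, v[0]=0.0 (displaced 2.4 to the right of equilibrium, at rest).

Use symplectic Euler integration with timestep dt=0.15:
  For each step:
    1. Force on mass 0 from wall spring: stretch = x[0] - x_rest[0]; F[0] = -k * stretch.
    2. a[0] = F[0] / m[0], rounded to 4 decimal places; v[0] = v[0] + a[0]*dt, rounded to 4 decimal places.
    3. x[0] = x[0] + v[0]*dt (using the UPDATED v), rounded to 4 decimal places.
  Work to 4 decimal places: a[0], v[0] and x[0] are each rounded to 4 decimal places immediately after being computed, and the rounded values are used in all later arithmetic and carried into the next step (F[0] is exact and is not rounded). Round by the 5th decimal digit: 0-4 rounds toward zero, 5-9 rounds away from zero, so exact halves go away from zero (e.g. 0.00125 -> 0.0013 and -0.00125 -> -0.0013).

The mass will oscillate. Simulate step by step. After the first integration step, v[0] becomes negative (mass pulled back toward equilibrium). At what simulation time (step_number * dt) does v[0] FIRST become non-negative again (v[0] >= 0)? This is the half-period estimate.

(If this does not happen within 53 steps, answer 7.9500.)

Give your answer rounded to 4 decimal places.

Step 0: x=[6.2000] v=[0.0000]
Step 1: x=[6.1568] v=[-0.2880]
Step 2: x=[6.0712] v=[-0.5708]
Step 3: x=[5.9447] v=[-0.8434]
Step 4: x=[5.7796] v=[-1.1008]
Step 5: x=[5.5788] v=[-1.3384]
Step 6: x=[5.3460] v=[-1.5519]
Step 7: x=[5.0854] v=[-1.7374]
Step 8: x=[4.8017] v=[-1.8916]
Step 9: x=[4.4999] v=[-2.0118]
Step 10: x=[4.1855] v=[-2.0958]
Step 11: x=[3.8642] v=[-2.1421]
Step 12: x=[3.5417] v=[-2.1498]
Step 13: x=[3.2239] v=[-2.1188]
Step 14: x=[2.9164] v=[-2.0497]
Step 15: x=[2.6248] v=[-1.9437]
Step 16: x=[2.3544] v=[-1.8027]
Step 17: x=[2.1100] v=[-1.6292]
Step 18: x=[1.8960] v=[-1.4264]
Step 19: x=[1.7163] v=[-1.1979]
Step 20: x=[1.5741] v=[-0.9479]
Step 21: x=[1.4720] v=[-0.6808]
Step 22: x=[1.4118] v=[-0.4014]
Step 23: x=[1.3946] v=[-0.1148]
Step 24: x=[1.4207] v=[0.1738]
First v>=0 after going negative at step 24, time=3.6000

Answer: 3.6000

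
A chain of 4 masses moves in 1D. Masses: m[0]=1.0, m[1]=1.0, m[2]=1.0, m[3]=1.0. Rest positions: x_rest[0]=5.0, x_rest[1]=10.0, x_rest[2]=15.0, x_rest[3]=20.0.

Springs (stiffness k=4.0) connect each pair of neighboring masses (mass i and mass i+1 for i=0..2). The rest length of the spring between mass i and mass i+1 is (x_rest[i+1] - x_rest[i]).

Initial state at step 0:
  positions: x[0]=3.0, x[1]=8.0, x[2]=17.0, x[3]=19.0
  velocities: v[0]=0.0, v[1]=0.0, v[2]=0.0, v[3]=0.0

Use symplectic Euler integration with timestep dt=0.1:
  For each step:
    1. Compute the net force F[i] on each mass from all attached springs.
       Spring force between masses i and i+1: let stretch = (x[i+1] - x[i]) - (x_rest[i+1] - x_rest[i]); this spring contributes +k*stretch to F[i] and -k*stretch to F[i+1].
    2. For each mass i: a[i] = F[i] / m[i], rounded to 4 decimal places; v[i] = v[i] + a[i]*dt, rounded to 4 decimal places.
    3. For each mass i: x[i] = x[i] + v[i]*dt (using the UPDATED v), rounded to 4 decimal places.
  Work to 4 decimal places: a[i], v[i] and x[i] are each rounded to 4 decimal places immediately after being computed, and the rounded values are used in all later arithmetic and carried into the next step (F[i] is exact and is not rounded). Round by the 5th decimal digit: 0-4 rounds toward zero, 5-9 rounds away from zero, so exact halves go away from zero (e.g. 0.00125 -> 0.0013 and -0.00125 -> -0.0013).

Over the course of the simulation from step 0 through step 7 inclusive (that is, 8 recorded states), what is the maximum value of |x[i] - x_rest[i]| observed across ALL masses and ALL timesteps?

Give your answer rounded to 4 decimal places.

Answer: 2.4188

Derivation:
Step 0: x=[3.0000 8.0000 17.0000 19.0000] v=[0.0000 0.0000 0.0000 0.0000]
Step 1: x=[3.0000 8.1600 16.7200 19.1200] v=[0.0000 1.6000 -2.8000 1.2000]
Step 2: x=[3.0064 8.4560 16.1936 19.3440] v=[0.0640 2.9600 -5.2640 2.2400]
Step 3: x=[3.0308 8.8435 15.4837 19.6420] v=[0.2438 3.8752 -7.0989 2.9798]
Step 4: x=[3.0877 9.2641 14.6745 19.9737] v=[0.5689 4.2062 -8.0917 3.3165]
Step 5: x=[3.1917 9.6541 13.8609 20.2934] v=[1.0395 3.8998 -8.1362 3.1968]
Step 6: x=[3.3542 9.9539 13.1363 20.5558] v=[1.6245 2.9976 -7.2459 2.6238]
Step 7: x=[3.5806 10.1170 12.5812 20.7214] v=[2.2644 1.6307 -5.5511 1.6560]
Max displacement = 2.4188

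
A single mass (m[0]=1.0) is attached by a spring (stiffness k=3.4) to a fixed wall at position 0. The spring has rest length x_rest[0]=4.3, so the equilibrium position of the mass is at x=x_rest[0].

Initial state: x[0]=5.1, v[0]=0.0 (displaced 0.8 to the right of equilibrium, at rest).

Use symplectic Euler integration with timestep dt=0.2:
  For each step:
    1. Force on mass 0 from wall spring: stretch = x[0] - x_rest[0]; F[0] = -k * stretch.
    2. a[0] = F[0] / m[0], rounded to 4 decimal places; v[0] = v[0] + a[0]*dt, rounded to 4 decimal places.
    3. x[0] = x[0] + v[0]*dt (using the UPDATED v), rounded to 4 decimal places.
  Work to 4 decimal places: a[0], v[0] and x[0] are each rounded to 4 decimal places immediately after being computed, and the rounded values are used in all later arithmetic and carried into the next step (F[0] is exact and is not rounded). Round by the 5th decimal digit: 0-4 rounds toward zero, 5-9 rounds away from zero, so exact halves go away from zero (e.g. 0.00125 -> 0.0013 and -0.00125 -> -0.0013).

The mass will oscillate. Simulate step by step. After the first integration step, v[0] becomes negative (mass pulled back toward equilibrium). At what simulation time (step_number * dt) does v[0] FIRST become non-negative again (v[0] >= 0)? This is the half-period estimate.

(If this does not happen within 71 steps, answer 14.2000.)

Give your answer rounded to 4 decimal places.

Answer: 1.8000

Derivation:
Step 0: x=[5.1000] v=[0.0000]
Step 1: x=[4.9912] v=[-0.5440]
Step 2: x=[4.7884] v=[-1.0140]
Step 3: x=[4.5192] v=[-1.3461]
Step 4: x=[4.2202] v=[-1.4952]
Step 5: x=[3.9320] v=[-1.4409]
Step 6: x=[3.6939] v=[-1.1907]
Step 7: x=[3.5382] v=[-0.7786]
Step 8: x=[3.4861] v=[-0.2606]
Step 9: x=[3.5447] v=[0.2929]
First v>=0 after going negative at step 9, time=1.8000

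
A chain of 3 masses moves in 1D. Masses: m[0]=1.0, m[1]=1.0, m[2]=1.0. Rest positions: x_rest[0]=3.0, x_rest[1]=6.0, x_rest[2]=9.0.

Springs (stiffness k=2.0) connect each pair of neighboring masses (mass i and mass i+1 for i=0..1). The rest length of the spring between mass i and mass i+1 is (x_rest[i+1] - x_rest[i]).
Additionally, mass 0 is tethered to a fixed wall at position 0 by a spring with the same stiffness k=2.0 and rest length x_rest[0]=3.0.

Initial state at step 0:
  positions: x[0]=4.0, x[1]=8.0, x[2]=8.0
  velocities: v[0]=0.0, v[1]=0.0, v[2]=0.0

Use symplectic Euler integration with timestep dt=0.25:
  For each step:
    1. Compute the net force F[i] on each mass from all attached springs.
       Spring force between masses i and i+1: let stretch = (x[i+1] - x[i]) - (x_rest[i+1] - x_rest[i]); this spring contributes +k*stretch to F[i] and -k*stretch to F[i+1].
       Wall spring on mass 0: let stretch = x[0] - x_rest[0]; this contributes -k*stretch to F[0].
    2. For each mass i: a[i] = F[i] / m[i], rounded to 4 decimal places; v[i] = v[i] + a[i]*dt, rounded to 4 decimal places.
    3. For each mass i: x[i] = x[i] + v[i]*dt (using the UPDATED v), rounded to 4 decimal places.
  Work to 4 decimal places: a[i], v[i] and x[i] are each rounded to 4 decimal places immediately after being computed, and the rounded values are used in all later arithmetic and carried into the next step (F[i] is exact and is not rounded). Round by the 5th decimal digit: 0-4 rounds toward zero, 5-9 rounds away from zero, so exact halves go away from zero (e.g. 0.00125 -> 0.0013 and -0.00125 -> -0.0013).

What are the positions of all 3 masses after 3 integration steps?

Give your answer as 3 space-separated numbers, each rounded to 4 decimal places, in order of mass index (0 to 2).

Step 0: x=[4.0000 8.0000 8.0000] v=[0.0000 0.0000 0.0000]
Step 1: x=[4.0000 7.5000 8.3750] v=[0.0000 -2.0000 1.5000]
Step 2: x=[3.9375 6.6719 9.0156] v=[-0.2500 -3.3125 2.5625]
Step 3: x=[3.7246 5.7949 9.7383] v=[-0.8516 -3.5079 2.8907]

Answer: 3.7246 5.7949 9.7383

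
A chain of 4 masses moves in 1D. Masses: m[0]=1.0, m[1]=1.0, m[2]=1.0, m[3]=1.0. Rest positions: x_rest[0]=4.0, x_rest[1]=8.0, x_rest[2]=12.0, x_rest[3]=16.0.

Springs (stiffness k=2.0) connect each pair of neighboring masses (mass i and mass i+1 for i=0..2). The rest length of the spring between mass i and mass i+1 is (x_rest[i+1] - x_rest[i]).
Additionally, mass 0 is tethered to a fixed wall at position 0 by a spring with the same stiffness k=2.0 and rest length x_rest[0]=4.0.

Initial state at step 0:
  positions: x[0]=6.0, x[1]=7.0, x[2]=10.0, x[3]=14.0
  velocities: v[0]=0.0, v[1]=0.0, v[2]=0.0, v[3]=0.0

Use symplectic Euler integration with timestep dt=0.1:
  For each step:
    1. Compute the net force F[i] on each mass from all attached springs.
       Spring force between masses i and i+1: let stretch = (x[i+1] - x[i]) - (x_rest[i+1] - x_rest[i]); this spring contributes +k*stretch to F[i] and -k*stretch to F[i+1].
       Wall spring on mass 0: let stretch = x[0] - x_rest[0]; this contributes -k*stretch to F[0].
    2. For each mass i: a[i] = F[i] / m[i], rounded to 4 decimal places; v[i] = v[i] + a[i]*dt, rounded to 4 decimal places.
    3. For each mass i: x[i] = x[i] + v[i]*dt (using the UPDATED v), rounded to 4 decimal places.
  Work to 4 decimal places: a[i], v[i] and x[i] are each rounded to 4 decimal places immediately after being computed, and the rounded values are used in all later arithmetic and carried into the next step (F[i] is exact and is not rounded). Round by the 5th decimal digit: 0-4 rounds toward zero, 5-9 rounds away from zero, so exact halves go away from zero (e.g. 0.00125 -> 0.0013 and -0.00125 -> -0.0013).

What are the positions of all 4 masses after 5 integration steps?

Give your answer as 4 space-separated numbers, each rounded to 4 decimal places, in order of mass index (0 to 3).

Answer: 4.6609 7.4941 10.2985 14.0138

Derivation:
Step 0: x=[6.0000 7.0000 10.0000 14.0000] v=[0.0000 0.0000 0.0000 0.0000]
Step 1: x=[5.9000 7.0400 10.0200 14.0000] v=[-1.0000 0.4000 0.2000 0.0000]
Step 2: x=[5.7048 7.1168 10.0600 14.0004] v=[-1.9520 0.7680 0.4000 0.0040]
Step 3: x=[5.4237 7.2242 10.1199 14.0020] v=[-2.8106 1.0742 0.5994 0.0159]
Step 4: x=[5.0702 7.3535 10.1996 14.0060] v=[-3.5352 1.2932 0.7967 0.0395]
Step 5: x=[4.6609 7.4941 10.2985 14.0138] v=[-4.0926 1.4058 0.9888 0.0782]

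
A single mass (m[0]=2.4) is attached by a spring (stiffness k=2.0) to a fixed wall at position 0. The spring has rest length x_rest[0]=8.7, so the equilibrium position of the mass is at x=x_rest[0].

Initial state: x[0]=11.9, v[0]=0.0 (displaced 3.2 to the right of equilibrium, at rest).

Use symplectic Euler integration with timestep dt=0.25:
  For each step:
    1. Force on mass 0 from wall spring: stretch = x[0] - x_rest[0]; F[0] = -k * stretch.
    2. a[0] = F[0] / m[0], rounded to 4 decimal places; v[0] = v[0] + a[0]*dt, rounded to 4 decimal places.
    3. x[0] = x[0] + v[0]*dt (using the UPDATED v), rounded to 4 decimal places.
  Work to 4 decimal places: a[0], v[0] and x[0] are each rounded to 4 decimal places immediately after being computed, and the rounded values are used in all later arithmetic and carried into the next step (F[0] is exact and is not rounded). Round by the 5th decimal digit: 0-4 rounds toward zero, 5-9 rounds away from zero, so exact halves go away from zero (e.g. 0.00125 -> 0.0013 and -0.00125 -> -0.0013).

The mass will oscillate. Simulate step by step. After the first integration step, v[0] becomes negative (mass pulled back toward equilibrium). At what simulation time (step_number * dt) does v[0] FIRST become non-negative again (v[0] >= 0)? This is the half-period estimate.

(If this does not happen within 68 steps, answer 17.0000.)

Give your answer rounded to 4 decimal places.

Step 0: x=[11.9000] v=[0.0000]
Step 1: x=[11.7333] v=[-0.6667]
Step 2: x=[11.4086] v=[-1.2987]
Step 3: x=[10.9429] v=[-1.8630]
Step 4: x=[10.3603] v=[-2.3303]
Step 5: x=[9.6913] v=[-2.6762]
Step 6: x=[8.9706] v=[-2.8827]
Step 7: x=[8.2358] v=[-2.9391]
Step 8: x=[7.5252] v=[-2.8424]
Step 9: x=[6.8758] v=[-2.5977]
Step 10: x=[6.3214] v=[-2.2177]
Step 11: x=[5.8909] v=[-1.7222]
Step 12: x=[5.6067] v=[-1.1370]
Step 13: x=[5.4836] v=[-0.4926]
Step 14: x=[5.5280] v=[0.1775]
First v>=0 after going negative at step 14, time=3.5000

Answer: 3.5000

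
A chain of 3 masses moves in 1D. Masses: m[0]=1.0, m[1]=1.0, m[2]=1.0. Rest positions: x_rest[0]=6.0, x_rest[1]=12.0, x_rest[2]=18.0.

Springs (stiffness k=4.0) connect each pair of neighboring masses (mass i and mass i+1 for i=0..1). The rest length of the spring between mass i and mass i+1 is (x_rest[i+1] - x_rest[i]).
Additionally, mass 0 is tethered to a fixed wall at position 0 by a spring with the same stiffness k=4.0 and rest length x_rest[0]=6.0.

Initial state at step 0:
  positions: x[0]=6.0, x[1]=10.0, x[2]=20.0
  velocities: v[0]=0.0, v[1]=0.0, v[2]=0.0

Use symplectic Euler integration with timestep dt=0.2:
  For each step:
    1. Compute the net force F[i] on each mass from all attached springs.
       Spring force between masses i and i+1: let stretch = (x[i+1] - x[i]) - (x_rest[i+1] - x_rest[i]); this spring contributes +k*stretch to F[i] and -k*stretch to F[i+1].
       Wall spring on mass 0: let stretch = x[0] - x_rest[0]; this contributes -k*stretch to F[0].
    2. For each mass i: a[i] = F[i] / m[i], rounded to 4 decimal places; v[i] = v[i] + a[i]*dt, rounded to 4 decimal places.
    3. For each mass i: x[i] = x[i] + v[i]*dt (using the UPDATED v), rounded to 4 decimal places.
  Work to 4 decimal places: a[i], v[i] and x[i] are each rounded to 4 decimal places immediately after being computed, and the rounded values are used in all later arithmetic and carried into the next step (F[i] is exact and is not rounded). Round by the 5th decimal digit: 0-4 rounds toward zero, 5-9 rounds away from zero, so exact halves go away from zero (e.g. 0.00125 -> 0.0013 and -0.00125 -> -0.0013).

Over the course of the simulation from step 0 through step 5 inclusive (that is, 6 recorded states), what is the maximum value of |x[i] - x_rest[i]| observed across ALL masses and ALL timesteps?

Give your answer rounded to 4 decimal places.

Answer: 2.1770

Derivation:
Step 0: x=[6.0000 10.0000 20.0000] v=[0.0000 0.0000 0.0000]
Step 1: x=[5.6800 10.9600 19.3600] v=[-1.6000 4.8000 -3.2000]
Step 2: x=[5.2960 12.4192 18.3360] v=[-1.9200 7.2960 -5.1200]
Step 3: x=[5.2044 13.6854 17.3253] v=[-0.4582 6.3309 -5.0534]
Step 4: x=[5.6370 14.1770 16.6922] v=[2.1631 2.4580 -3.1653]
Step 5: x=[6.5341 13.7046 16.6167] v=[4.4855 -2.3618 -0.3775]
Max displacement = 2.1770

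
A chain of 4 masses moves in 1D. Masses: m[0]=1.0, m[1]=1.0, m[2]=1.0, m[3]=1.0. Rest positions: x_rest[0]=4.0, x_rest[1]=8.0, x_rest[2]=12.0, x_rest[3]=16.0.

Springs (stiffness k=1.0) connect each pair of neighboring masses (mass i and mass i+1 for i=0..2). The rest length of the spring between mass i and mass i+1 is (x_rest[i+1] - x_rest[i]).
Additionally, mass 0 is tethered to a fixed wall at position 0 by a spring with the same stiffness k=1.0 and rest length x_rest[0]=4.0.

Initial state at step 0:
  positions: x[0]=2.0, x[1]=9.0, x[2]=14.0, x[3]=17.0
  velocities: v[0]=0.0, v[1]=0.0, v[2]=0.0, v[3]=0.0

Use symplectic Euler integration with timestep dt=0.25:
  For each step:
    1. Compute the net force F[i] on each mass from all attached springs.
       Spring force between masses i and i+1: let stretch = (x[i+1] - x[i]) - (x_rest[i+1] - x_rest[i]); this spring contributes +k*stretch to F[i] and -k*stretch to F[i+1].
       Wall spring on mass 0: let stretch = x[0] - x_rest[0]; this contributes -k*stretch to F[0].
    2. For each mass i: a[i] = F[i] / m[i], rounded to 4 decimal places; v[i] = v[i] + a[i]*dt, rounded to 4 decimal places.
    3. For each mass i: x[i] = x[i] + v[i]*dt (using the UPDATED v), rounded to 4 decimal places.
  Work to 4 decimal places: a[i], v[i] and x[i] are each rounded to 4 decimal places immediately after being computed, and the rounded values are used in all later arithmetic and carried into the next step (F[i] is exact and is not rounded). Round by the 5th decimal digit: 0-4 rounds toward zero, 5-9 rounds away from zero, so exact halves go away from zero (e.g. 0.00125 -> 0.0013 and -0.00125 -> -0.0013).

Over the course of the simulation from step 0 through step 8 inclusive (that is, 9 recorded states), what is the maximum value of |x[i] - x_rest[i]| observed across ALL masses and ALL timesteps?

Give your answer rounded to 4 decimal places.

Answer: 2.3238

Derivation:
Step 0: x=[2.0000 9.0000 14.0000 17.0000] v=[0.0000 0.0000 0.0000 0.0000]
Step 1: x=[2.3125 8.8750 13.8750 17.0625] v=[1.2500 -0.5000 -0.5000 0.2500]
Step 2: x=[2.8906 8.6524 13.6367 17.1758] v=[2.3125 -0.8906 -0.9531 0.4531]
Step 3: x=[3.6482 8.3812 13.3081 17.3179] v=[3.0303 -1.0850 -1.3144 0.5683]
Step 4: x=[4.4736 8.1221 12.9222 17.4594] v=[3.3015 -1.0365 -1.5437 0.5659]
Step 5: x=[5.2474 7.9350 12.5199 17.5673] v=[3.0952 -0.7486 -1.6094 0.4316]
Step 6: x=[5.8612 7.8664 12.1465 17.6098] v=[2.4553 -0.2743 -1.4938 0.1698]
Step 7: x=[6.2340 7.9400 11.8470 17.5608] v=[1.4913 0.2944 -1.1980 -0.1960]
Step 8: x=[6.3238 8.1512 11.6604 17.4047] v=[0.3593 0.8447 -0.7463 -0.6245]
Max displacement = 2.3238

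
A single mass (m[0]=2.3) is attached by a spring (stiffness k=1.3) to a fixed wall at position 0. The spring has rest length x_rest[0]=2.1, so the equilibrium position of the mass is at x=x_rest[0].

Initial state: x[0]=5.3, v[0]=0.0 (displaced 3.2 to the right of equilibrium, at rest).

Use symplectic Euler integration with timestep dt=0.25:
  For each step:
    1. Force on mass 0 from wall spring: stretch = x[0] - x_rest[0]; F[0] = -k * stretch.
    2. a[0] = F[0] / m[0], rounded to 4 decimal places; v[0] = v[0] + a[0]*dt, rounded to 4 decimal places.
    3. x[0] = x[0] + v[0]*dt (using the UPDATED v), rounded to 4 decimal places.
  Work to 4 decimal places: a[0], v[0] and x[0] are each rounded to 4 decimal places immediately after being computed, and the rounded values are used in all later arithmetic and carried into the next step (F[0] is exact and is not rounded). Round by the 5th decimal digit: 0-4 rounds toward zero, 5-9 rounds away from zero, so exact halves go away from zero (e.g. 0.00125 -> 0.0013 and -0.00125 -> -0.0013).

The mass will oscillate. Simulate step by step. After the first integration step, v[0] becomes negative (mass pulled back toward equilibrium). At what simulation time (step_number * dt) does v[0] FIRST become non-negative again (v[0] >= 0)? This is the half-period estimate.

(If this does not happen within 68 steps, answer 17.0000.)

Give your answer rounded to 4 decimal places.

Answer: 4.2500

Derivation:
Step 0: x=[5.3000] v=[0.0000]
Step 1: x=[5.1870] v=[-0.4522]
Step 2: x=[4.9649] v=[-0.8884]
Step 3: x=[4.6416] v=[-1.2932]
Step 4: x=[4.2285] v=[-1.6524]
Step 5: x=[3.7402] v=[-1.9532]
Step 6: x=[3.1940] v=[-2.1850]
Step 7: x=[2.6091] v=[-2.3396]
Step 8: x=[2.0062] v=[-2.4116]
Step 9: x=[1.4066] v=[-2.3984]
Step 10: x=[0.8315] v=[-2.3004]
Step 11: x=[0.3012] v=[-2.1212]
Step 12: x=[-0.1656] v=[-1.8670]
Step 13: x=[-0.5523] v=[-1.5469]
Step 14: x=[-0.8453] v=[-1.1721]
Step 15: x=[-1.0343] v=[-0.7559]
Step 16: x=[-1.1126] v=[-0.3130]
Step 17: x=[-1.0774] v=[0.1410]
First v>=0 after going negative at step 17, time=4.2500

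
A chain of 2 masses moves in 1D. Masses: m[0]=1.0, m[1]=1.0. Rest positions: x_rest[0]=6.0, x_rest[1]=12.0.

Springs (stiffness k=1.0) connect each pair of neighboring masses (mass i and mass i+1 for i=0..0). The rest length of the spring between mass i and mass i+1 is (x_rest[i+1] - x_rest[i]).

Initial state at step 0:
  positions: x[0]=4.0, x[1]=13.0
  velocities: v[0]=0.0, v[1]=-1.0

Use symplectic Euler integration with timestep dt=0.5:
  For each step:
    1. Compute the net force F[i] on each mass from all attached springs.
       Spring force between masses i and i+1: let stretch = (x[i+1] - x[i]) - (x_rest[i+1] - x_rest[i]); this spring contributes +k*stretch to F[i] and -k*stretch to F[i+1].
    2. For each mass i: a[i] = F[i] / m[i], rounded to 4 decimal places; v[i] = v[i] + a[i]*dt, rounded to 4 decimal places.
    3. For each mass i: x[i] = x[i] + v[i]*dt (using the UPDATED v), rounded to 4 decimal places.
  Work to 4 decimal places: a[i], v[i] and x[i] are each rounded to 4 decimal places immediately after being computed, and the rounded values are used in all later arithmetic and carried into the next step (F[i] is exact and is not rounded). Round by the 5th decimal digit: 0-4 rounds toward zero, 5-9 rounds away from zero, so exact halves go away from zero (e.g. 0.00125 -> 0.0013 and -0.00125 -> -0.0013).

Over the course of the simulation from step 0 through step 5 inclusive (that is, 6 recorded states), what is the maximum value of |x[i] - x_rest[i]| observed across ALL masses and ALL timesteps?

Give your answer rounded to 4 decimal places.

Step 0: x=[4.0000 13.0000] v=[0.0000 -1.0000]
Step 1: x=[4.7500 11.7500] v=[1.5000 -2.5000]
Step 2: x=[5.7500 10.2500] v=[2.0000 -3.0000]
Step 3: x=[6.3750 9.1250] v=[1.2500 -2.2500]
Step 4: x=[6.1875 8.8125] v=[-0.3750 -0.6250]
Step 5: x=[5.1563 9.3438] v=[-2.0625 1.0625]
Max displacement = 3.1875

Answer: 3.1875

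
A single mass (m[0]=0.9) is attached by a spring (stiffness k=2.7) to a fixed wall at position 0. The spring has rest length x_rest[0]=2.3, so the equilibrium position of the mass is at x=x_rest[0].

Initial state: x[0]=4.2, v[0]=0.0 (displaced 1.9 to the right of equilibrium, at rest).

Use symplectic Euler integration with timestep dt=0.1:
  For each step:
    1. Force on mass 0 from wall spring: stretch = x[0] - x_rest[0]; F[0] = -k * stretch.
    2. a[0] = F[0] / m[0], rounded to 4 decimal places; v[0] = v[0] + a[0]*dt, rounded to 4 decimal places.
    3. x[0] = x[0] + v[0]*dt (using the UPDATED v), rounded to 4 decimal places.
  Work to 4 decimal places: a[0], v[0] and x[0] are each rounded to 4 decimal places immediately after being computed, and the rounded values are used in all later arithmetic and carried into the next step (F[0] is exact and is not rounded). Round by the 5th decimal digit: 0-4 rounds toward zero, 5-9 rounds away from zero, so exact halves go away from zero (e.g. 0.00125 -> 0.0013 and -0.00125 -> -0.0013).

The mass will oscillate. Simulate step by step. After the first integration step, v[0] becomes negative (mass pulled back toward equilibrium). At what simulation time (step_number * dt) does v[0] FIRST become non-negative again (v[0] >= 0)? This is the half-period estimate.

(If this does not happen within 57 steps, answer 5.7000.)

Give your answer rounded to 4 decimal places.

Answer: 1.9000

Derivation:
Step 0: x=[4.2000] v=[0.0000]
Step 1: x=[4.1430] v=[-0.5700]
Step 2: x=[4.0307] v=[-1.1229]
Step 3: x=[3.8665] v=[-1.6421]
Step 4: x=[3.6553] v=[-2.1121]
Step 5: x=[3.4034] v=[-2.5187]
Step 6: x=[3.1184] v=[-2.8497]
Step 7: x=[2.8089] v=[-3.0952]
Step 8: x=[2.4841] v=[-3.2479]
Step 9: x=[2.1538] v=[-3.3031]
Step 10: x=[1.8279] v=[-3.2592]
Step 11: x=[1.5161] v=[-3.1176]
Step 12: x=[1.2279] v=[-2.8824]
Step 13: x=[0.9718] v=[-2.5608]
Step 14: x=[0.7556] v=[-2.1623]
Step 15: x=[0.5857] v=[-1.6990]
Step 16: x=[0.4672] v=[-1.1847]
Step 17: x=[0.4037] v=[-0.6349]
Step 18: x=[0.3971] v=[-0.0660]
Step 19: x=[0.4476] v=[0.5049]
First v>=0 after going negative at step 19, time=1.9000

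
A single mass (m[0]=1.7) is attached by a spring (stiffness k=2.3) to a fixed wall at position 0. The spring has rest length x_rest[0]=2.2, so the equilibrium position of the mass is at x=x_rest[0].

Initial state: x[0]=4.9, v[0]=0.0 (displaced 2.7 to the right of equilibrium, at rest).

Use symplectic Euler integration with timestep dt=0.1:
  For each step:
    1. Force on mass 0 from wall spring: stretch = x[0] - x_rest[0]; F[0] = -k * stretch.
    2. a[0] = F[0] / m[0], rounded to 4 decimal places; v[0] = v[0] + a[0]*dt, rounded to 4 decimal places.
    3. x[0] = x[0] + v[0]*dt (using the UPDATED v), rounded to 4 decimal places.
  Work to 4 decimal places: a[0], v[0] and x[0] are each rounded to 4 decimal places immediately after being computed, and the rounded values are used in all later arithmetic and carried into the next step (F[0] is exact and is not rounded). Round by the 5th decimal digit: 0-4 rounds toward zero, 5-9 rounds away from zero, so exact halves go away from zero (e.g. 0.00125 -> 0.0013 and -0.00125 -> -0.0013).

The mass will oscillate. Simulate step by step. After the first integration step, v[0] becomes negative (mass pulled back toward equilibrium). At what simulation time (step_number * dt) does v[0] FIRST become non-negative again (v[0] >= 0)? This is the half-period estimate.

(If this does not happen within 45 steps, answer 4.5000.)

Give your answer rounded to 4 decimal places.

Answer: 2.7000

Derivation:
Step 0: x=[4.9000] v=[0.0000]
Step 1: x=[4.8635] v=[-0.3653]
Step 2: x=[4.7909] v=[-0.7257]
Step 3: x=[4.6833] v=[-1.0762]
Step 4: x=[4.5421] v=[-1.4122]
Step 5: x=[4.3692] v=[-1.7291]
Step 6: x=[4.1669] v=[-2.0226]
Step 7: x=[3.9380] v=[-2.2887]
Step 8: x=[3.6856] v=[-2.5238]
Step 9: x=[3.4131] v=[-2.7248]
Step 10: x=[3.1242] v=[-2.8889]
Step 11: x=[2.8228] v=[-3.0139]
Step 12: x=[2.5130] v=[-3.0982]
Step 13: x=[2.1989] v=[-3.1406]
Step 14: x=[1.8849] v=[-3.1405]
Step 15: x=[1.5751] v=[-3.0979]
Step 16: x=[1.2738] v=[-3.0134]
Step 17: x=[0.9850] v=[-2.8881]
Step 18: x=[0.7126] v=[-2.7237]
Step 19: x=[0.4604] v=[-2.5225]
Step 20: x=[0.2317] v=[-2.2871]
Step 21: x=[0.0296] v=[-2.0208]
Step 22: x=[-0.1431] v=[-1.7272]
Step 23: x=[-0.2841] v=[-1.4102]
Step 24: x=[-0.3915] v=[-1.0741]
Step 25: x=[-0.4639] v=[-0.7235]
Step 26: x=[-0.5002] v=[-0.3631]
Step 27: x=[-0.5000] v=[0.0022]
First v>=0 after going negative at step 27, time=2.7000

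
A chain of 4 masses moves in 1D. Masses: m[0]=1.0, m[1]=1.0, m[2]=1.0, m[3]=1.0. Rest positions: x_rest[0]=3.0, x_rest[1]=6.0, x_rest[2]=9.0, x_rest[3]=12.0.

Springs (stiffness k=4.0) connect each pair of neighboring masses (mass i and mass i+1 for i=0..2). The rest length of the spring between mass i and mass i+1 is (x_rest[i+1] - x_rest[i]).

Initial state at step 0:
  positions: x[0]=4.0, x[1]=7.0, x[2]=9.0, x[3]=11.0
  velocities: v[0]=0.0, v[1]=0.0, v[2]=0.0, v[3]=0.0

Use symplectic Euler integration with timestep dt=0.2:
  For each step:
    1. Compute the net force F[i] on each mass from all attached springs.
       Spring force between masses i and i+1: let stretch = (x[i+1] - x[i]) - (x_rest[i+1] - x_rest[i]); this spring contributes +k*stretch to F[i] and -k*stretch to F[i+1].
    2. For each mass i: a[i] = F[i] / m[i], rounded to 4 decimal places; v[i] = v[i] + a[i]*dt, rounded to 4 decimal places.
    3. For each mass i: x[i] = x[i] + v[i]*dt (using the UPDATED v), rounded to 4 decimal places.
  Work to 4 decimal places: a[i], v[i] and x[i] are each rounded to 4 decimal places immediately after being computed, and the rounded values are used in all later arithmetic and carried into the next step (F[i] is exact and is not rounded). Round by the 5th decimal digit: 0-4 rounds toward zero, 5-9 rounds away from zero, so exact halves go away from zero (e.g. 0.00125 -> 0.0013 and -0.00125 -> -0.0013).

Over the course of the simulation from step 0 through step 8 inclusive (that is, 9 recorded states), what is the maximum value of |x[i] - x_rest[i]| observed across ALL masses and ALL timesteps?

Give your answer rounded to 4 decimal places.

Answer: 1.1402

Derivation:
Step 0: x=[4.0000 7.0000 9.0000 11.0000] v=[0.0000 0.0000 0.0000 0.0000]
Step 1: x=[4.0000 6.8400 9.0000 11.1600] v=[0.0000 -0.8000 0.0000 0.8000]
Step 2: x=[3.9744 6.5712 9.0000 11.4544] v=[-0.1280 -1.3440 0.0000 1.4720]
Step 3: x=[3.8843 6.2755 9.0041 11.8361] v=[-0.4506 -1.4784 0.0205 1.9085]
Step 4: x=[3.6968 6.0338 9.0247 12.2447] v=[-0.9376 -1.2085 0.1032 2.0429]
Step 5: x=[3.4032 5.8967 9.0820 12.6181] v=[-1.4680 -0.6854 0.2865 1.8669]
Step 6: x=[3.0286 5.8703 9.1954 12.9057] v=[-1.8732 -0.1320 0.5671 1.4380]
Step 7: x=[2.6286 5.9212 9.3705 13.0797] v=[-1.9998 0.2547 0.8753 0.8698]
Step 8: x=[2.2755 5.9972 9.5871 13.1402] v=[-1.7657 0.3801 1.0832 0.3024]
Max displacement = 1.1402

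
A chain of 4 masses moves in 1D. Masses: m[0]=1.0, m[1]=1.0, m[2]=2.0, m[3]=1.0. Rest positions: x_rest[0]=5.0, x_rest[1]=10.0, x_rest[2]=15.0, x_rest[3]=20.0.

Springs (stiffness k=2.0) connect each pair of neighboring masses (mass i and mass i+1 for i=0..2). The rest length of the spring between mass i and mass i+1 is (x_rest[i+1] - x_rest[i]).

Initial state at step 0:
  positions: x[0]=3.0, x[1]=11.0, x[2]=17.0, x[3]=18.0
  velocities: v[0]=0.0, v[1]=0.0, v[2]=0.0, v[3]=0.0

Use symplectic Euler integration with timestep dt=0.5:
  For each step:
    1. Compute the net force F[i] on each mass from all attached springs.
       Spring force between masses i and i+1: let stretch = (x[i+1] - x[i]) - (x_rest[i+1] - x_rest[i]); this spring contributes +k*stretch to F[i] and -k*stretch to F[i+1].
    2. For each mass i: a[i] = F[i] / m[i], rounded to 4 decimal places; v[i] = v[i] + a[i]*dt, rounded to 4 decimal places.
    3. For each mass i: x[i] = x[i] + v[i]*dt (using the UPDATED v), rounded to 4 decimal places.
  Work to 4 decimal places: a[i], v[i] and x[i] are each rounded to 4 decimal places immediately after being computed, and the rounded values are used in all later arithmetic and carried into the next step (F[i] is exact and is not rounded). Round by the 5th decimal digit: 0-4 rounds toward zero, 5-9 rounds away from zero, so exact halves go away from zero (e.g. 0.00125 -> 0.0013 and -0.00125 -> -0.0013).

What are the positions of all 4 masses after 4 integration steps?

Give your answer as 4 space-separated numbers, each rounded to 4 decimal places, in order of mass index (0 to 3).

Step 0: x=[3.0000 11.0000 17.0000 18.0000] v=[0.0000 0.0000 0.0000 0.0000]
Step 1: x=[4.5000 10.0000 15.7500 20.0000] v=[3.0000 -2.0000 -2.5000 4.0000]
Step 2: x=[6.2500 9.1250 14.1250 22.3750] v=[3.5000 -1.7500 -3.2500 4.7500]
Step 3: x=[6.9375 9.3125 13.3125 23.1250] v=[1.3750 0.3750 -1.6250 1.5000]
Step 4: x=[6.3125 10.3125 13.9532 21.4688] v=[-1.2500 2.0000 1.2813 -3.3125]

Answer: 6.3125 10.3125 13.9532 21.4688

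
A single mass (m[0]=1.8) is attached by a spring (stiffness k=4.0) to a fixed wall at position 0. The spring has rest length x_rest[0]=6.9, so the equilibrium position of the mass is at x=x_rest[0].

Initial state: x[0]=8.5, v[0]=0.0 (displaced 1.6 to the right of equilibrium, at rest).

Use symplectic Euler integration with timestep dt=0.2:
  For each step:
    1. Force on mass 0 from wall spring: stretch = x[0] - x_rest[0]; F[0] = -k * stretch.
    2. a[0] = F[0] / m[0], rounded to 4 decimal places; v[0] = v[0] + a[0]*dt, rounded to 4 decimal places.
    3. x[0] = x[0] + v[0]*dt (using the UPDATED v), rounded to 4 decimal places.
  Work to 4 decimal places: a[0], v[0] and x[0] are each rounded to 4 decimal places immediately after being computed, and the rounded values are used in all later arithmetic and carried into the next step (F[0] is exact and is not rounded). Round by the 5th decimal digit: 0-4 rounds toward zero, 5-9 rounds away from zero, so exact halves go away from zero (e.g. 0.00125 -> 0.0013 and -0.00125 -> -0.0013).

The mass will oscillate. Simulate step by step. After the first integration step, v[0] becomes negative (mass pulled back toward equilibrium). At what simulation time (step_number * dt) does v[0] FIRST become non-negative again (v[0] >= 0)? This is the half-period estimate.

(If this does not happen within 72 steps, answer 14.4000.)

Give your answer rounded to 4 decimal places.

Step 0: x=[8.5000] v=[0.0000]
Step 1: x=[8.3578] v=[-0.7111]
Step 2: x=[8.0860] v=[-1.3590]
Step 3: x=[7.7088] v=[-1.8861]
Step 4: x=[7.2597] v=[-2.2456]
Step 5: x=[6.7786] v=[-2.4055]
Step 6: x=[6.3083] v=[-2.3515]
Step 7: x=[5.8906] v=[-2.0885]
Step 8: x=[5.5626] v=[-1.6399]
Step 9: x=[5.3535] v=[-1.0455]
Step 10: x=[5.2819] v=[-0.3582]
Step 11: x=[5.3541] v=[0.3610]
First v>=0 after going negative at step 11, time=2.2000

Answer: 2.2000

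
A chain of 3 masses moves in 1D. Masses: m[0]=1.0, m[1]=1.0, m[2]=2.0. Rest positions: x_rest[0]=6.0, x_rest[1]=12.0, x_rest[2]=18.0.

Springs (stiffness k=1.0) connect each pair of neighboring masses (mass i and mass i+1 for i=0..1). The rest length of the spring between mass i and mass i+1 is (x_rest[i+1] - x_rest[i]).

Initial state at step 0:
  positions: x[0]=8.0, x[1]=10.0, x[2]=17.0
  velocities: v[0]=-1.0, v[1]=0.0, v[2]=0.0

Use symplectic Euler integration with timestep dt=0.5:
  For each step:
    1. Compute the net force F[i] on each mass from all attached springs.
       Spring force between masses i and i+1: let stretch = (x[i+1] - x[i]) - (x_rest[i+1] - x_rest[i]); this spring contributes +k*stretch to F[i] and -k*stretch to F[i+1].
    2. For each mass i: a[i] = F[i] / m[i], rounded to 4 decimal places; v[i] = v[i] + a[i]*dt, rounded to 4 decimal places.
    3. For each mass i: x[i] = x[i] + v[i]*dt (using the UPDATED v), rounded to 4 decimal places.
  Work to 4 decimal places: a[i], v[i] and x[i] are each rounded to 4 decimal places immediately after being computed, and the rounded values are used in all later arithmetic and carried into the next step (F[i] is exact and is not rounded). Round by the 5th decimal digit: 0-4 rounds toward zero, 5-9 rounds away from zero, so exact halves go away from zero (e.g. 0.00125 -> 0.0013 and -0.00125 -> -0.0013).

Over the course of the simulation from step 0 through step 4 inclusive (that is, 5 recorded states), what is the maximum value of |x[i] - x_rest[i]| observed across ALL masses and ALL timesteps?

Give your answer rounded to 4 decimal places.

Answer: 2.9678

Derivation:
Step 0: x=[8.0000 10.0000 17.0000] v=[-1.0000 0.0000 0.0000]
Step 1: x=[6.5000 11.2500 16.8750] v=[-3.0000 2.5000 -0.2500]
Step 2: x=[4.6875 12.7188 16.7969] v=[-3.6250 2.9375 -0.1563]
Step 3: x=[3.3828 13.1993 16.9590] v=[-2.6094 0.9609 0.3242]
Step 4: x=[3.0322 12.1656 17.4012] v=[-0.7012 -2.0675 0.8843]
Max displacement = 2.9678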